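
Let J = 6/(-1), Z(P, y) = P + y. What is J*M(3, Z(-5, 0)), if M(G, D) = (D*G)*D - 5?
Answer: -420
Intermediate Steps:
J = -6 (J = 6*(-1) = -6)
M(G, D) = -5 + G*D² (M(G, D) = G*D² - 5 = -5 + G*D²)
J*M(3, Z(-5, 0)) = -6*(-5 + 3*(-5 + 0)²) = -6*(-5 + 3*(-5)²) = -6*(-5 + 3*25) = -6*(-5 + 75) = -6*70 = -420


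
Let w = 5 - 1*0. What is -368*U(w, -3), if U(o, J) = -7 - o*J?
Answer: -2944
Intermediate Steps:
w = 5 (w = 5 + 0 = 5)
U(o, J) = -7 - J*o
-368*U(w, -3) = -368*(-7 - 1*(-3)*5) = -368*(-7 + 15) = -368*8 = -2944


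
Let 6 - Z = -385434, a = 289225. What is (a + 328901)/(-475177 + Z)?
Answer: -618126/89737 ≈ -6.8882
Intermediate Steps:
Z = 385440 (Z = 6 - 1*(-385434) = 6 + 385434 = 385440)
(a + 328901)/(-475177 + Z) = (289225 + 328901)/(-475177 + 385440) = 618126/(-89737) = 618126*(-1/89737) = -618126/89737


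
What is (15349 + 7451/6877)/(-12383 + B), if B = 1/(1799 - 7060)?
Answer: -138841109691/112003917857 ≈ -1.2396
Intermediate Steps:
B = -1/5261 (B = 1/(-5261) = -1/5261 ≈ -0.00019008)
(15349 + 7451/6877)/(-12383 + B) = (15349 + 7451/6877)/(-12383 - 1/5261) = (15349 + 7451*(1/6877))/(-65146964/5261) = (15349 + 7451/6877)*(-5261/65146964) = (105562524/6877)*(-5261/65146964) = -138841109691/112003917857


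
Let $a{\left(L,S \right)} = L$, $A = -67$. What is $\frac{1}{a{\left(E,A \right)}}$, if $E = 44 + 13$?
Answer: $\frac{1}{57} \approx 0.017544$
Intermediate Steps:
$E = 57$
$\frac{1}{a{\left(E,A \right)}} = \frac{1}{57}$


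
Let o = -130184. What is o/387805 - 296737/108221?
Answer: -129164734949/41968644905 ≈ -3.0776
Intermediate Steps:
o/387805 - 296737/108221 = -130184/387805 - 296737/108221 = -129164734949/41968644905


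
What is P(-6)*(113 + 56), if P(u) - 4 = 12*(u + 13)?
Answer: 14872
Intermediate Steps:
P(u) = 160 + 12*u (P(u) = 4 + 12*(u + 13) = 4 + 12*(13 + u) = 4 + (156 + 12*u) = 160 + 12*u)
P(-6)*(113 + 56) = (160 + 12*(-6))*(113 + 56) = (160 - 72)*169 = 88*169 = 14872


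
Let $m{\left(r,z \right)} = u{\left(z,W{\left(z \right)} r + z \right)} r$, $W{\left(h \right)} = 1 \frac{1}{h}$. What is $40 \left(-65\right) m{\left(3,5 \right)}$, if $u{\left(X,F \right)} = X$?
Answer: $-39000$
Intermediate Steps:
$W{\left(h \right)} = \frac{1}{h}$
$m{\left(r,z \right)} = r z$ ($m{\left(r,z \right)} = z r = r z$)
$40 \left(-65\right) m{\left(3,5 \right)} = 40 \left(-65\right) 3 \cdot 5 = \left(-2600\right) 15 = -39000$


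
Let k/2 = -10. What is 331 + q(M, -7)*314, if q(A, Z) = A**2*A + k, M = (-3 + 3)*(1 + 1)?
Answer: -5949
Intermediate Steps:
k = -20 (k = 2*(-10) = -20)
M = 0 (M = 0*2 = 0)
q(A, Z) = -20 + A**3 (q(A, Z) = A**2*A - 20 = A**3 - 20 = -20 + A**3)
331 + q(M, -7)*314 = 331 + (-20 + 0**3)*314 = 331 + (-20 + 0)*314 = 331 - 20*314 = 331 - 6280 = -5949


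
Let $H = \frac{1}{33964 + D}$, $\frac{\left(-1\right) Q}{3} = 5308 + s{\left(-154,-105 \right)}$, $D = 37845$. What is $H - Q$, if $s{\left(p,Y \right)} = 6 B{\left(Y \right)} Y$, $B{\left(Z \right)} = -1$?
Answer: $\frac{1279205527}{71809} \approx 17814.0$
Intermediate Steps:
$s{\left(p,Y \right)} = - 6 Y$ ($s{\left(p,Y \right)} = 6 \left(-1\right) Y = - 6 Y$)
$Q = -17814$ ($Q = - 3 \left(5308 - -630\right) = - 3 \left(5308 + 630\right) = \left(-3\right) 5938 = -17814$)
$H = \frac{1}{71809}$ ($H = \frac{1}{33964 + 37845} = \frac{1}{71809} \approx 1.3926 \cdot 10^{-5}$)
$H - Q = \frac{1}{71809} - -17814 = \frac{1}{71809} + 17814 = \frac{1279205527}{71809}$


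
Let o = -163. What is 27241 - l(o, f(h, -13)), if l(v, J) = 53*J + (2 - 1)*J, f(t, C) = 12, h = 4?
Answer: 26593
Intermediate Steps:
l(v, J) = 54*J (l(v, J) = 53*J + 1*J = 53*J + J = 54*J)
27241 - l(o, f(h, -13)) = 27241 - 54*12 = 27241 - 1*648 = 27241 - 648 = 26593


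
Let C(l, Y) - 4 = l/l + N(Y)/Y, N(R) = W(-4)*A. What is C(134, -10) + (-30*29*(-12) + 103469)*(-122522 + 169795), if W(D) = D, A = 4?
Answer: 26924100818/5 ≈ 5.3848e+9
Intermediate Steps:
N(R) = -16 (N(R) = -4*4 = -16)
C(l, Y) = 5 - 16/Y (C(l, Y) = 4 + (l/l - 16/Y) = 4 + (1 - 16/Y) = 5 - 16/Y)
C(134, -10) + (-30*29*(-12) + 103469)*(-122522 + 169795) = (5 - 16/(-10)) + (-30*29*(-12) + 103469)*(-122522 + 169795) = (5 - 16*(-1/10)) + (-870*(-12) + 103469)*47273 = (5 + 8/5) + (10440 + 103469)*47273 = 33/5 + 113909*47273 = 33/5 + 5384820157 = 26924100818/5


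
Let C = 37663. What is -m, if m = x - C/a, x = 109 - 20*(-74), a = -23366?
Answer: -37166237/23366 ≈ -1590.6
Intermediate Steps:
x = 1589 (x = 109 + 1480 = 1589)
m = 37166237/23366 (m = 1589 - 37663/(-23366) = 1589 - 37663*(-1)/23366 = 1589 - 1*(-37663/23366) = 1589 + 37663/23366 = 37166237/23366 ≈ 1590.6)
-m = -1*37166237/23366 = -37166237/23366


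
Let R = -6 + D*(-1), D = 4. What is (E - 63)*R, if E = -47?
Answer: 1100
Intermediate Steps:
R = -10 (R = -6 + 4*(-1) = -6 - 4 = -10)
(E - 63)*R = (-47 - 63)*(-10) = -110*(-10) = 1100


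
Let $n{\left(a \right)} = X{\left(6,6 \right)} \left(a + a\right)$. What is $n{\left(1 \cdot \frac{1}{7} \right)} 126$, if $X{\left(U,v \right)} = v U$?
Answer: $1296$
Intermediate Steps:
$X{\left(U,v \right)} = U v$
$n{\left(a \right)} = 72 a$ ($n{\left(a \right)} = 6 \cdot 6 \left(a + a\right) = 36 \cdot 2 a = 72 a$)
$n{\left(1 \cdot \frac{1}{7} \right)} 126 = 72 \cdot 1 \cdot \frac{1}{7} \cdot 126 = 72 \cdot \frac{1}{7} \cdot 126 = \frac{72}{7} \cdot 126 = 1296$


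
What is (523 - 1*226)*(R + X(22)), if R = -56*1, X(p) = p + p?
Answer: -3564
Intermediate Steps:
X(p) = 2*p
R = -56
(523 - 1*226)*(R + X(22)) = (523 - 1*226)*(-56 + 2*22) = (523 - 226)*(-56 + 44) = 297*(-12) = -3564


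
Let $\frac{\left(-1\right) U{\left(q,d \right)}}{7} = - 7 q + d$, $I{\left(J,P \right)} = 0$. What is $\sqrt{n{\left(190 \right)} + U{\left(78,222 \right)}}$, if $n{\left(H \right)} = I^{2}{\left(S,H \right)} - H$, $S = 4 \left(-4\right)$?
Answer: $\sqrt{2078} \approx 45.585$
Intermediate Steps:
$S = -16$
$U{\left(q,d \right)} = - 7 d + 49 q$ ($U{\left(q,d \right)} = - 7 \left(- 7 q + d\right) = - 7 \left(d - 7 q\right) = - 7 d + 49 q$)
$n{\left(H \right)} = - H$ ($n{\left(H \right)} = 0^{2} - H = 0 - H = - H$)
$\sqrt{n{\left(190 \right)} + U{\left(78,222 \right)}} = \sqrt{\left(-1\right) 190 + \left(\left(-7\right) 222 + 49 \cdot 78\right)} = \sqrt{-190 + \left(-1554 + 3822\right)} = \sqrt{-190 + 2268} = \sqrt{2078}$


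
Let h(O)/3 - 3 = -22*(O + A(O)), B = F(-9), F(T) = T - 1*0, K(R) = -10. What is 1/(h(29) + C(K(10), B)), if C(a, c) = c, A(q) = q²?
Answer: -1/57420 ≈ -1.7416e-5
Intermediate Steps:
F(T) = T (F(T) = T + 0 = T)
B = -9
h(O) = 9 - 66*O - 66*O² (h(O) = 9 + 3*(-22*(O + O²)) = 9 + 3*(-22*O - 22*O²) = 9 + (-66*O - 66*O²) = 9 - 66*O - 66*O²)
1/(h(29) + C(K(10), B)) = 1/((9 - 66*29 - 66*29²) - 9) = 1/((9 - 1914 - 66*841) - 9) = 1/((9 - 1914 - 55506) - 9) = 1/(-57411 - 9) = 1/(-57420) = -1/57420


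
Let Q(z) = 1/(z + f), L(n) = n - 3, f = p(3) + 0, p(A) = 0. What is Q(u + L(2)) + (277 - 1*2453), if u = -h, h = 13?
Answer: -30465/14 ≈ -2176.1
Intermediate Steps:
u = -13 (u = -1*13 = -13)
f = 0 (f = 0 + 0 = 0)
L(n) = -3 + n
Q(z) = 1/z (Q(z) = 1/(z + 0) = 1/z)
Q(u + L(2)) + (277 - 1*2453) = 1/(-13 + (-3 + 2)) + (277 - 1*2453) = 1/(-13 - 1) + (277 - 2453) = 1/(-14) - 2176 = -1/14 - 2176 = -30465/14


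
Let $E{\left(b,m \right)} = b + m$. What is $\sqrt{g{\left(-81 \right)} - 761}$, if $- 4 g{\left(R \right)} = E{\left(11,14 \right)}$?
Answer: $\frac{3 i \sqrt{341}}{2} \approx 27.699 i$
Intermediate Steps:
$g{\left(R \right)} = - \frac{25}{4}$ ($g{\left(R \right)} = - \frac{11 + 14}{4} = \left(- \frac{1}{4}\right) 25 = - \frac{25}{4}$)
$\sqrt{g{\left(-81 \right)} - 761} = \sqrt{- \frac{25}{4} - 761} = \sqrt{- \frac{3069}{4}} = \frac{3 i \sqrt{341}}{2}$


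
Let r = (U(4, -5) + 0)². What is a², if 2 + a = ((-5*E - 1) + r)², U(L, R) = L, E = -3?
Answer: 806404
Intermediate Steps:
r = 16 (r = (4 + 0)² = 4² = 16)
a = 898 (a = -2 + ((-5*(-3) - 1) + 16)² = -2 + ((15 - 1) + 16)² = -2 + (14 + 16)² = -2 + 30² = -2 + 900 = 898)
a² = 898² = 806404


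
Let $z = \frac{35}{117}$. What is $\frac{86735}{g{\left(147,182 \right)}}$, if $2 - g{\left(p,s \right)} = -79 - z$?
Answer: $\frac{10147995}{9512} \approx 1066.9$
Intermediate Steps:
$z = \frac{35}{117}$ ($z = 35 \cdot \frac{1}{117} = \frac{35}{117} \approx 0.29915$)
$g{\left(p,s \right)} = \frac{9512}{117}$ ($g{\left(p,s \right)} = 2 - \left(-79 - \frac{35}{117}\right) = 2 - - \frac{9278}{117} = 2 + \frac{9278}{117} = \frac{9512}{117}$)
$\frac{86735}{g{\left(147,182 \right)}} = \frac{86735}{\frac{9512}{117}} = 86735 \cdot \frac{117}{9512} = \frac{10147995}{9512}$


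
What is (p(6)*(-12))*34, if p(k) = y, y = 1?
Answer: -408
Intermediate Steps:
p(k) = 1
(p(6)*(-12))*34 = (1*(-12))*34 = -12*34 = -408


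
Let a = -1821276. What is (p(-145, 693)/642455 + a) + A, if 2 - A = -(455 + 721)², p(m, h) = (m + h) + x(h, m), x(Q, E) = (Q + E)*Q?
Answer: -281586361278/642455 ≈ -4.3830e+5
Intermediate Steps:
x(Q, E) = Q*(E + Q) (x(Q, E) = (E + Q)*Q = Q*(E + Q))
p(m, h) = h + m + h*(h + m) (p(m, h) = (m + h) + h*(m + h) = (h + m) + h*(h + m) = h + m + h*(h + m))
A = 1382978 (A = 2 - (-1)*(455 + 721)² = 2 - (-1)*1176² = 2 - (-1)*1382976 = 2 - 1*(-1382976) = 2 + 1382976 = 1382978)
(p(-145, 693)/642455 + a) + A = ((693 - 145 + 693*(693 - 145))/642455 - 1821276) + 1382978 = ((693 - 145 + 693*548)*(1/642455) - 1821276) + 1382978 = ((693 - 145 + 379764)*(1/642455) - 1821276) + 1382978 = (380312*(1/642455) - 1821276) + 1382978 = (380312/642455 - 1821276) + 1382978 = -1170087492268/642455 + 1382978 = -281586361278/642455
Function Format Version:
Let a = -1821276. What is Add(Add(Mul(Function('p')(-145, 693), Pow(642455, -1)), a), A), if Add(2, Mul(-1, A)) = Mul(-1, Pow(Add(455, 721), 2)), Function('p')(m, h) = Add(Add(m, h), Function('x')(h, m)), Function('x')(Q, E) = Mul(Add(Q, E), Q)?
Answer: Rational(-281586361278, 642455) ≈ -4.3830e+5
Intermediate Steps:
Function('x')(Q, E) = Mul(Q, Add(E, Q)) (Function('x')(Q, E) = Mul(Add(E, Q), Q) = Mul(Q, Add(E, Q)))
Function('p')(m, h) = Add(h, m, Mul(h, Add(h, m))) (Function('p')(m, h) = Add(Add(m, h), Mul(h, Add(m, h))) = Add(Add(h, m), Mul(h, Add(h, m))) = Add(h, m, Mul(h, Add(h, m))))
A = 1382978 (A = Add(2, Mul(-1, Mul(-1, Pow(Add(455, 721), 2)))) = Add(2, Mul(-1, Mul(-1, Pow(1176, 2)))) = Add(2, Mul(-1, Mul(-1, 1382976))) = Add(2, Mul(-1, -1382976)) = Add(2, 1382976) = 1382978)
Add(Add(Mul(Function('p')(-145, 693), Pow(642455, -1)), a), A) = Add(Add(Mul(Add(693, -145, Mul(693, Add(693, -145))), Pow(642455, -1)), -1821276), 1382978) = Add(Add(Mul(Add(693, -145, Mul(693, 548)), Rational(1, 642455)), -1821276), 1382978) = Add(Add(Mul(Add(693, -145, 379764), Rational(1, 642455)), -1821276), 1382978) = Add(Add(Mul(380312, Rational(1, 642455)), -1821276), 1382978) = Add(Add(Rational(380312, 642455), -1821276), 1382978) = Add(Rational(-1170087492268, 642455), 1382978) = Rational(-281586361278, 642455)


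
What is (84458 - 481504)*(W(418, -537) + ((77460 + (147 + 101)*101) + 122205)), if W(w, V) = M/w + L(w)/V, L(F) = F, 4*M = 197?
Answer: -40054222810870775/448932 ≈ -8.9221e+10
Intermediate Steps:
M = 197/4 (M = (1/4)*197 = 197/4 ≈ 49.250)
W(w, V) = 197/(4*w) + w/V
(84458 - 481504)*(W(418, -537) + ((77460 + (147 + 101)*101) + 122205)) = (84458 - 481504)*(((197/4)/418 + 418/(-537)) + ((77460 + (147 + 101)*101) + 122205)) = -397046*(((197/4)*(1/418) + 418*(-1/537)) + ((77460 + 248*101) + 122205)) = -397046*((197/1672 - 418/537) + ((77460 + 25048) + 122205)) = -397046*(-593107/897864 + (102508 + 122205)) = -397046*(-593107/897864 + 224713) = -397046*201761119925/897864 = -40054222810870775/448932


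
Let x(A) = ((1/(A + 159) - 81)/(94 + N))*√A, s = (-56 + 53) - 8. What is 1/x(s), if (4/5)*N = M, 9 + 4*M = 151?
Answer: 40959*I*√11/263714 ≈ 0.51513*I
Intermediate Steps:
s = -11 (s = -3 - 8 = -11)
M = 71/2 (M = -9/4 + (¼)*151 = -9/4 + 151/4 = 71/2 ≈ 35.500)
N = 355/8 (N = (5/4)*(71/2) = 355/8 ≈ 44.375)
x(A) = √A*(-24/41 + 8/(1107*(159 + A))) (x(A) = ((1/(A + 159) - 81)/(94 + 355/8))*√A = ((1/(159 + A) - 81)/(1107/8))*√A = ((-81 + 1/(159 + A))*(8/1107))*√A = (-24/41 + 8/(1107*(159 + A)))*√A = √A*(-24/41 + 8/(1107*(159 + A))))
1/x(s) = 1/(8*√(-11)*(-12878 - 81*(-11))/(1107*(159 - 11))) = 1/((8/1107)*(I*√11)*(-12878 + 891)/148) = 1/((8/1107)*(I*√11)*(1/148)*(-11987)) = 1/(-23974*I*√11/40959) = 40959*I*√11/263714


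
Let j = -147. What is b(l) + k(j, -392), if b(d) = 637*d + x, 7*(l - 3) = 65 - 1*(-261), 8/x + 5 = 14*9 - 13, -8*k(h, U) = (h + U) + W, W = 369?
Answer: 3412619/108 ≈ 31598.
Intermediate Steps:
k(h, U) = -369/8 - U/8 - h/8 (k(h, U) = -((h + U) + 369)/8 = -((U + h) + 369)/8 = -(369 + U + h)/8 = -369/8 - U/8 - h/8)
x = 2/27 (x = 8/(-5 + (14*9 - 13)) = 8/(-5 + (126 - 13)) = 8/(-5 + 113) = 8/108 = 8*(1/108) = 2/27 ≈ 0.074074)
l = 347/7 (l = 3 + (65 - 1*(-261))/7 = 3 + (65 + 261)/7 = 3 + (⅐)*326 = 3 + 326/7 = 347/7 ≈ 49.571)
b(d) = 2/27 + 637*d (b(d) = 637*d + 2/27 = 2/27 + 637*d)
b(l) + k(j, -392) = (2/27 + 637*(347/7)) + (-369/8 - ⅛*(-392) - ⅛*(-147)) = (2/27 + 31577) + (-369/8 + 49 + 147/8) = 852581/27 + 85/4 = 3412619/108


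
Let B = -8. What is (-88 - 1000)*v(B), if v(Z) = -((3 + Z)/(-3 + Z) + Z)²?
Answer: 7495232/121 ≈ 61944.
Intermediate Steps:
v(Z) = -(Z + (3 + Z)/(-3 + Z))² (v(Z) = -((3 + Z)/(-3 + Z) + Z)² = -(Z + (3 + Z)/(-3 + Z))²)
(-88 - 1000)*v(B) = (-88 - 1000)*(-(3 + (-8)² - 2*(-8))²/(-3 - 8)²) = -(-1088)*(3 + 64 + 16)²/(-11)² = -(-1088)*83²/121 = -(-1088)*6889/121 = -1088*(-6889/121) = 7495232/121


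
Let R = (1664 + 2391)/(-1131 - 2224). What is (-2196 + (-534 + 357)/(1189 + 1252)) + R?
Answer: -3598950974/1637911 ≈ -2197.3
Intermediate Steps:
R = -811/671 (R = 4055/(-3355) = 4055*(-1/3355) = -811/671 ≈ -1.2086)
(-2196 + (-534 + 357)/(1189 + 1252)) + R = (-2196 + (-534 + 357)/(1189 + 1252)) - 811/671 = (-2196 - 177/2441) - 811/671 = -5360613/2441 - 811/671 = -3598950974/1637911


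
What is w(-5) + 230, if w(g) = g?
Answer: 225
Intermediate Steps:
w(-5) + 230 = -5 + 230 = 225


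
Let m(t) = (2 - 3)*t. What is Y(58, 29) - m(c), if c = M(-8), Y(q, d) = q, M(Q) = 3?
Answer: 61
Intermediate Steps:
c = 3
m(t) = -t
Y(58, 29) - m(c) = 58 - (-1)*3 = 58 - 1*(-3) = 58 + 3 = 61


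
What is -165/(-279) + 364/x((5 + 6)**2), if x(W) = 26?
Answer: 1357/93 ≈ 14.591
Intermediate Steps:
-165/(-279) + 364/x((5 + 6)**2) = -165/(-279) + 364/26 = -165*(-1/279) + 364*(1/26) = 55/93 + 14 = 1357/93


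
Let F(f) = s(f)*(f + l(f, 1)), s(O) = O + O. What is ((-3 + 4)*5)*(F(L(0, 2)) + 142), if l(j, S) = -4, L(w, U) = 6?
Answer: 830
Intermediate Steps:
s(O) = 2*O
F(f) = 2*f*(-4 + f) (F(f) = (2*f)*(f - 4) = (2*f)*(-4 + f) = 2*f*(-4 + f))
((-3 + 4)*5)*(F(L(0, 2)) + 142) = ((-3 + 4)*5)*(2*6*(-4 + 6) + 142) = (1*5)*(2*6*2 + 142) = 5*(24 + 142) = 5*166 = 830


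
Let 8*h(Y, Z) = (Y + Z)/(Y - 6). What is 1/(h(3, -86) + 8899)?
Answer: 24/213659 ≈ 0.00011233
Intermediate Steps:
h(Y, Z) = (Y + Z)/(8*(-6 + Y)) (h(Y, Z) = ((Y + Z)/(Y - 6))/8 = ((Y + Z)/(-6 + Y))/8 = (Y + Z)/(8*(-6 + Y)))
1/(h(3, -86) + 8899) = 1/((3 - 86)/(8*(-6 + 3)) + 8899) = 1/((⅛)*(-83)/(-3) + 8899) = 1/((⅛)*(-⅓)*(-83) + 8899) = 1/(83/24 + 8899) = 1/(213659/24) = 24/213659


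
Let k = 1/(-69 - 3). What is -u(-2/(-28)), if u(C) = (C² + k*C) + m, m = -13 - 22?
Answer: 246931/7056 ≈ 34.996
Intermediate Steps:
k = -1/72 (k = 1/(-72) = -1/72 ≈ -0.013889)
m = -35
u(C) = -35 + C² - C/72 (u(C) = (C² - C/72) - 35 = -35 + C² - C/72)
-u(-2/(-28)) = -(-35 + (-2/(-28))² - (-1)/(36*(-28))) = -(-35 + (-2*(-1/28))² - (-1)*(-1)/(36*28)) = -(-35 + (1/14)² - 1/72*1/14) = -(-35 + 1/196 - 1/1008) = -1*(-246931/7056) = 246931/7056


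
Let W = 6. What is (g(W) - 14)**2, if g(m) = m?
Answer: 64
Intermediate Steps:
(g(W) - 14)**2 = (6 - 14)**2 = (-8)**2 = 64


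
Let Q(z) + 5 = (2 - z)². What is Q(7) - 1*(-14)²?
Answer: -176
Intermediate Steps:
Q(z) = -5 + (2 - z)²
Q(7) - 1*(-14)² = (-5 + (-2 + 7)²) - 1*(-14)² = (-5 + 5²) - 1*196 = (-5 + 25) - 196 = 20 - 196 = -176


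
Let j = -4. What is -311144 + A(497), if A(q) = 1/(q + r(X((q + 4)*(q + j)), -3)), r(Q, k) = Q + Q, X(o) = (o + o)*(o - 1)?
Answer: -75925726254254823/244021180721 ≈ -3.1114e+5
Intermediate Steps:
X(o) = 2*o*(-1 + o) (X(o) = (2*o)*(-1 + o) = 2*o*(-1 + o))
r(Q, k) = 2*Q
A(q) = 1/(q + 4*(-1 + (-4 + q)*(4 + q))*(-4 + q)*(4 + q)) (A(q) = 1/(q + 2*(2*((q + 4)*(q - 4))*(-1 + (q + 4)*(q - 4)))) = 1/(q + 2*(2*((4 + q)*(-4 + q))*(-1 + (4 + q)*(-4 + q)))) = 1/(q + 2*(2*((-4 + q)*(4 + q))*(-1 + (-4 + q)*(4 + q)))) = 1/(q + 2*(2*(-1 + (-4 + q)*(4 + q))*(-4 + q)*(4 + q))) = 1/(q + 4*(-1 + (-4 + q)*(4 + q))*(-4 + q)*(4 + q)))
-311144 + A(497) = -311144 + 1/(497 + 4*(-17 + 497**2)*(-16 + 497**2)) = -311144 + 1/(497 + 4*(-17 + 247009)*(-16 + 247009)) = -311144 + 1/(497 + 4*246992*246993) = -311144 + 1/(497 + 244021180224) = -311144 + 1/244021180721 = -75925726254254823/244021180721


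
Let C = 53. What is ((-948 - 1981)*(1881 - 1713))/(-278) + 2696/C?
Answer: 13414652/7367 ≈ 1820.9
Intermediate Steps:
((-948 - 1981)*(1881 - 1713))/(-278) + 2696/C = ((-948 - 1981)*(1881 - 1713))/(-278) + 2696/53 = -2929*168*(-1/278) + 2696*(1/53) = -492072*(-1/278) + 2696/53 = 246036/139 + 2696/53 = 13414652/7367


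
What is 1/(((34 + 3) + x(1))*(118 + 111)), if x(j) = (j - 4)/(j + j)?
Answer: 2/16259 ≈ 0.00012301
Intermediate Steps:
x(j) = (-4 + j)/(2*j) (x(j) = (-4 + j)/((2*j)) = (-4 + j)*(1/(2*j)) = (-4 + j)/(2*j))
1/(((34 + 3) + x(1))*(118 + 111)) = 1/(((34 + 3) + (½)*(-4 + 1)/1)*(118 + 111)) = 1/((37 + (½)*1*(-3))*229) = 1/((37 - 3/2)*229) = 1/((71/2)*229) = 1/(16259/2) = 2/16259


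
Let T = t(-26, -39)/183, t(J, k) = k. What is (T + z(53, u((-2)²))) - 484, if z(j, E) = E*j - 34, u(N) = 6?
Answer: -12213/61 ≈ -200.21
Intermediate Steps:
z(j, E) = -34 + E*j
T = -13/61 (T = -39/183 = -39*1/183 = -13/61 ≈ -0.21311)
(T + z(53, u((-2)²))) - 484 = (-13/61 + (-34 + 6*53)) - 484 = (-13/61 + (-34 + 318)) - 484 = (-13/61 + 284) - 484 = 17311/61 - 484 = -12213/61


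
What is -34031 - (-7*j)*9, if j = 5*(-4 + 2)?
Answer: -34661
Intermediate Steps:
j = -10 (j = 5*(-2) = -10)
-34031 - (-7*j)*9 = -34031 - (-7*(-10))*9 = -34031 - 70*9 = -34031 - 1*630 = -34031 - 630 = -34661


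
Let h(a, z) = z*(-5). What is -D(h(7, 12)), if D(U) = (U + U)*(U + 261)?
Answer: 24120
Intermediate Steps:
h(a, z) = -5*z
D(U) = 2*U*(261 + U) (D(U) = (2*U)*(261 + U) = 2*U*(261 + U))
-D(h(7, 12)) = -2*(-5*12)*(261 - 5*12) = -2*(-60)*(261 - 60) = -2*(-60)*201 = -1*(-24120) = 24120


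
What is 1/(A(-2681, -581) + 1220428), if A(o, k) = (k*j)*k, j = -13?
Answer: -1/3167865 ≈ -3.1567e-7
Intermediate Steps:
A(o, k) = -13*k² (A(o, k) = (k*(-13))*k = (-13*k)*k = -13*k²)
1/(A(-2681, -581) + 1220428) = 1/(-13*(-581)² + 1220428) = 1/(-13*337561 + 1220428) = 1/(-4388293 + 1220428) = 1/(-3167865) = -1/3167865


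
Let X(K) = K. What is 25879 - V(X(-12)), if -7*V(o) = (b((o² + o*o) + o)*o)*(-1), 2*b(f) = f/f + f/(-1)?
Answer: 179503/7 ≈ 25643.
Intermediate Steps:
b(f) = ½ - f/2 (b(f) = (f/f + f/(-1))/2 = (1 + f*(-1))/2 = (1 - f)/2 = ½ - f/2)
V(o) = o*(½ - o² - o/2)/7 (V(o) = -(½ - ((o² + o*o) + o)/2)*o*(-1)/7 = -(½ - ((o² + o²) + o)/2)*o*(-1)/7 = -(½ - (2*o² + o)/2)*o*(-1)/7 = -(½ - (o + 2*o²)/2)*o*(-1)/7 = -(½ + (-o² - o/2))*o*(-1)/7 = -(½ - o² - o/2)*o*(-1)/7 = -o*(½ - o² - o/2)*(-1)/7 = -(-1)*o*(½ - o² - o/2)/7 = o*(½ - o² - o/2)/7)
25879 - V(X(-12)) = 25879 - (-12)*(1 - 1*(-12) - 2*(-12)²)/14 = 25879 - (-12)*(1 + 12 - 2*144)/14 = 25879 - (-12)*(1 + 12 - 288)/14 = 25879 - (-12)*(-275)/14 = 25879 - 1*1650/7 = 25879 - 1650/7 = 179503/7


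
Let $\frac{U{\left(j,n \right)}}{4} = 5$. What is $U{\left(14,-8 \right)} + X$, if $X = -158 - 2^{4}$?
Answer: $-154$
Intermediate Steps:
$U{\left(j,n \right)} = 20$ ($U{\left(j,n \right)} = 4 \cdot 5 = 20$)
$X = -174$ ($X = -158 - 16 = -174$)
$U{\left(14,-8 \right)} + X = 20 - 174 = -154$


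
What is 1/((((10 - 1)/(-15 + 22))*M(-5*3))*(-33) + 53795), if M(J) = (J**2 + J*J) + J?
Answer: 7/247370 ≈ 2.8298e-5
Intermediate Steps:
M(J) = J + 2*J**2 (M(J) = (J**2 + J**2) + J = 2*J**2 + J = J + 2*J**2)
1/((((10 - 1)/(-15 + 22))*M(-5*3))*(-33) + 53795) = 1/((((10 - 1)/(-15 + 22))*((-5*3)*(1 + 2*(-5*3))))*(-33) + 53795) = 1/(((9/7)*(-15*(1 + 2*(-15))))*(-33) + 53795) = 1/(((9*(1/7))*(-15*(1 - 30)))*(-33) + 53795) = 1/((9*(-15*(-29))/7)*(-33) + 53795) = 1/(((9/7)*435)*(-33) + 53795) = 1/((3915/7)*(-33) + 53795) = 1/(-129195/7 + 53795) = 1/(247370/7) = 7/247370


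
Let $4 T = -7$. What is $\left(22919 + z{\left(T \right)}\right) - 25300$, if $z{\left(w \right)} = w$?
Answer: $- \frac{9531}{4} \approx -2382.8$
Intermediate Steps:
$T = - \frac{7}{4}$ ($T = \frac{1}{4} \left(-7\right) = - \frac{7}{4} \approx -1.75$)
$\left(22919 + z{\left(T \right)}\right) - 25300 = \left(22919 - \frac{7}{4}\right) - 25300 = \frac{91669}{4} - 25300 = - \frac{9531}{4}$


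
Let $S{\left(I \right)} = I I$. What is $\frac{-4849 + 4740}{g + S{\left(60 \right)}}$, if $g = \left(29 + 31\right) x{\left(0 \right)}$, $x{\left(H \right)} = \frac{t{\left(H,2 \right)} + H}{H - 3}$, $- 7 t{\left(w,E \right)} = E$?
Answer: $- \frac{763}{25240} \approx -0.03023$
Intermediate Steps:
$S{\left(I \right)} = I^{2}$
$t{\left(w,E \right)} = - \frac{E}{7}$
$x{\left(H \right)} = \frac{- \frac{2}{7} + H}{-3 + H}$ ($x{\left(H \right)} = \frac{\left(- \frac{1}{7}\right) 2 + H}{H - 3} = \frac{- \frac{2}{7} + H}{-3 + H}$)
$g = \frac{40}{7}$ ($g = \left(29 + 31\right) \frac{- \frac{2}{7} + 0}{-3 + 0} = 60 \frac{1}{-3} \left(- \frac{2}{7}\right) = 60 \left(\left(- \frac{1}{3}\right) \left(- \frac{2}{7}\right)\right) = 60 \cdot \frac{2}{21} = \frac{40}{7} \approx 5.7143$)
$\frac{-4849 + 4740}{g + S{\left(60 \right)}} = \frac{-4849 + 4740}{\frac{40}{7} + 60^{2}} = - \frac{109}{\frac{40}{7} + 3600} = - \frac{109}{\frac{25240}{7}} = \left(-109\right) \frac{7}{25240} = - \frac{763}{25240}$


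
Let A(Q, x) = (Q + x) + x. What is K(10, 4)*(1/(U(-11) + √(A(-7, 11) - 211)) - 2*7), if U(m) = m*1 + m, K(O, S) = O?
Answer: -4771/34 - 7*I/34 ≈ -140.32 - 0.20588*I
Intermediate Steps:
A(Q, x) = Q + 2*x
U(m) = 2*m (U(m) = m + m = 2*m)
K(10, 4)*(1/(U(-11) + √(A(-7, 11) - 211)) - 2*7) = 10*(1/(2*(-11) + √((-7 + 2*11) - 211)) - 2*7) = 10*(1/(-22 + √((-7 + 22) - 211)) - 14) = 10*(1/(-22 + √(15 - 211)) - 14) = 10*(1/(-22 + √(-196)) - 14) = 10*(1/(-22 + 14*I) - 14) = 10*((-22 - 14*I)/680 - 14) = 10*(-14 + (-22 - 14*I)/680) = -140 + (-22 - 14*I)/68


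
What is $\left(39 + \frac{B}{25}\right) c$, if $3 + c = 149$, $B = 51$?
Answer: $\frac{149796}{25} \approx 5991.8$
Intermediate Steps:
$c = 146$ ($c = -3 + 149 = 146$)
$\left(39 + \frac{B}{25}\right) c = \left(39 + \frac{51}{25}\right) 146 = \frac{1026}{25} \cdot 146 = \frac{149796}{25}$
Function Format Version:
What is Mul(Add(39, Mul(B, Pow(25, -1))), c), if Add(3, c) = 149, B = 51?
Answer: Rational(149796, 25) ≈ 5991.8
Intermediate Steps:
c = 146 (c = Add(-3, 149) = 146)
Mul(Add(39, Mul(B, Pow(25, -1))), c) = Mul(Add(39, Mul(51, Pow(25, -1))), 146) = Mul(Add(39, Mul(51, Rational(1, 25))), 146) = Mul(Add(39, Rational(51, 25)), 146) = Mul(Rational(1026, 25), 146) = Rational(149796, 25)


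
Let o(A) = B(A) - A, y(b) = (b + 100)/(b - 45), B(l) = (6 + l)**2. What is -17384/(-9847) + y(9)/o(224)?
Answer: 32964831701/18673220592 ≈ 1.7654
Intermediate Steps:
y(b) = (100 + b)/(-45 + b)
o(A) = (6 + A)**2 - A
-17384/(-9847) + y(9)/o(224) = -17384/(-9847) + ((100 + 9)/(-45 + 9))/((6 + 224)**2 - 1*224) = -17384*(-1/9847) + (109/(-36))/(230**2 - 224) = 17384/9847 + (-1/36*109)/(52900 - 224) = 17384/9847 - 109/36/52676 = 17384/9847 - 109/36*1/52676 = 17384/9847 - 109/1896336 = 32964831701/18673220592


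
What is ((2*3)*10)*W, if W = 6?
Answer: 360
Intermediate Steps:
((2*3)*10)*W = ((2*3)*10)*6 = (6*10)*6 = 60*6 = 360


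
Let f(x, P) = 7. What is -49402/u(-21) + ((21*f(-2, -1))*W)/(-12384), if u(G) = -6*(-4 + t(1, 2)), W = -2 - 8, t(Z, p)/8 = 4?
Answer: 4250287/14448 ≈ 294.18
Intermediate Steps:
t(Z, p) = 32 (t(Z, p) = 8*4 = 32)
W = -10
u(G) = -168 (u(G) = -6*(-4 + 32) = -6*28 = -168)
-49402/u(-21) + ((21*f(-2, -1))*W)/(-12384) = -49402/(-168) + ((21*7)*(-10))/(-12384) = -49402*(-1/168) + (147*(-10))*(-1/12384) = 24701/84 - 1470*(-1/12384) = 24701/84 + 245/2064 = 4250287/14448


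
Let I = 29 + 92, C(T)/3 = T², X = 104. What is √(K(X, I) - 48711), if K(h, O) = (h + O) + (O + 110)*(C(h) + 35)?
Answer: 3*√828343 ≈ 2730.4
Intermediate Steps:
C(T) = 3*T²
I = 121
K(h, O) = O + h + (35 + 3*h²)*(110 + O) (K(h, O) = (h + O) + (O + 110)*(3*h² + 35) = (O + h) + (110 + O)*(35 + 3*h²) = (O + h) + (35 + 3*h²)*(110 + O) = O + h + (35 + 3*h²)*(110 + O))
√(K(X, I) - 48711) = √((3850 + 104 + 36*121 + 330*104² + 3*121*104²) - 48711) = √((3850 + 104 + 4356 + 330*10816 + 3*121*10816) - 48711) = √((3850 + 104 + 4356 + 3569280 + 3926208) - 48711) = √(7503798 - 48711) = √7455087 = 3*√828343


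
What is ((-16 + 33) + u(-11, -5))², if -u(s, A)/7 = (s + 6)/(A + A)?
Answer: 729/4 ≈ 182.25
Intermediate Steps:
u(s, A) = -7*(6 + s)/(2*A) (u(s, A) = -7*(s + 6)/(A + A) = -7*(6 + s)/(2*A))
((-16 + 33) + u(-11, -5))² = ((-16 + 33) + (7/2)*(-6 - 1*(-11))/(-5))² = (17 + (7/2)*(-⅕)*(-6 + 11))² = (17 + (7/2)*(-⅕)*5)² = (17 - 7/2)² = (27/2)² = 729/4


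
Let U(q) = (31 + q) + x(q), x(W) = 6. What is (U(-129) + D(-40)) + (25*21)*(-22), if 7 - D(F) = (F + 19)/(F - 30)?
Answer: -116353/10 ≈ -11635.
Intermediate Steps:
D(F) = 7 - (19 + F)/(-30 + F) (D(F) = 7 - (F + 19)/(F - 30) = 7 - (19 + F)/(-30 + F))
U(q) = 37 + q (U(q) = (31 + q) + 6 = 37 + q)
(U(-129) + D(-40)) + (25*21)*(-22) = ((37 - 129) + (-229 + 6*(-40))/(-30 - 40)) + (25*21)*(-22) = (-92 + (-229 - 240)/(-70)) + 525*(-22) = (-92 - 1/70*(-469)) - 11550 = (-92 + 67/10) - 11550 = -853/10 - 11550 = -116353/10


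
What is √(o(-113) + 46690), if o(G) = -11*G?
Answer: √47933 ≈ 218.94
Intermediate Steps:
√(o(-113) + 46690) = √(-11*(-113) + 46690) = √(1243 + 46690) = √47933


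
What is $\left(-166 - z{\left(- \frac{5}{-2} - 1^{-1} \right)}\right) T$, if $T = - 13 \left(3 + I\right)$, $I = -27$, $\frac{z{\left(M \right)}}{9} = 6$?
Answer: $-68640$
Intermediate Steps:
$z{\left(M \right)} = 54$ ($z{\left(M \right)} = 9 \cdot 6 = 54$)
$T = 312$ ($T = - 13 \left(3 - 27\right) = \left(-13\right) \left(-24\right) = 312$)
$\left(-166 - z{\left(- \frac{5}{-2} - 1^{-1} \right)}\right) T = \left(-166 - 54\right) 312 = \left(-220\right) 312 = -68640$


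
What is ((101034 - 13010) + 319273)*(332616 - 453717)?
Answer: -49324073997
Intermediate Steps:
((101034 - 13010) + 319273)*(332616 - 453717) = (88024 + 319273)*(-121101) = 407297*(-121101) = -49324073997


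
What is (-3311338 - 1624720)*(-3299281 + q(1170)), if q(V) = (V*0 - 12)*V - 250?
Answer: 16355978643118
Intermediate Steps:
q(V) = -250 - 12*V (q(V) = (0 - 12)*V - 250 = -12*V - 250 = -250 - 12*V)
(-3311338 - 1624720)*(-3299281 + q(1170)) = (-3311338 - 1624720)*(-3299281 + (-250 - 12*1170)) = -4936058*(-3299281 + (-250 - 14040)) = -4936058*(-3299281 - 14290) = -4936058*(-3313571) = 16355978643118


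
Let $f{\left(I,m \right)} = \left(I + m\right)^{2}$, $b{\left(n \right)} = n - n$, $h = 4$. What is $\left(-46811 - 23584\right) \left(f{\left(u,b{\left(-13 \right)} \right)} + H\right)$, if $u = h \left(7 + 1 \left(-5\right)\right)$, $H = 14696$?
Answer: $-1039030200$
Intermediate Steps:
$b{\left(n \right)} = 0$
$u = 8$ ($u = 4 \left(7 + 1 \left(-5\right)\right) = 4 \left(7 - 5\right) = 4 \cdot 2 = 8$)
$\left(-46811 - 23584\right) \left(f{\left(u,b{\left(-13 \right)} \right)} + H\right) = \left(-46811 - 23584\right) \left(\left(8 + 0\right)^{2} + 14696\right) = - 70395 \left(8^{2} + 14696\right) = - 70395 \left(64 + 14696\right) = \left(-70395\right) 14760 = -1039030200$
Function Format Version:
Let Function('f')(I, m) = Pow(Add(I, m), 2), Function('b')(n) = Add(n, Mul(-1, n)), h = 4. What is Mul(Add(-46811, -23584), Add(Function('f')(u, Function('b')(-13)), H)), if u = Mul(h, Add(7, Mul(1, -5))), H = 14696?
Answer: -1039030200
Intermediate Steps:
Function('b')(n) = 0
u = 8 (u = Mul(4, Add(7, Mul(1, -5))) = Mul(4, Add(7, -5)) = Mul(4, 2) = 8)
Mul(Add(-46811, -23584), Add(Function('f')(u, Function('b')(-13)), H)) = Mul(Add(-46811, -23584), Add(Pow(Add(8, 0), 2), 14696)) = Mul(-70395, Add(Pow(8, 2), 14696)) = Mul(-70395, Add(64, 14696)) = Mul(-70395, 14760) = -1039030200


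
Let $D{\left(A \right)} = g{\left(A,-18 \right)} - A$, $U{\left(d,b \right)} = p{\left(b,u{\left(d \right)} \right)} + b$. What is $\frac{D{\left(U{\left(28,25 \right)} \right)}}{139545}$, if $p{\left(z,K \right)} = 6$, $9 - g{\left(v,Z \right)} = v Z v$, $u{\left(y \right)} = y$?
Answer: $\frac{2468}{19935} \approx 0.1238$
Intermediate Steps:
$g{\left(v,Z \right)} = 9 - Z v^{2}$ ($g{\left(v,Z \right)} = 9 - v Z v = 9 - Z v v = 9 - Z v^{2}$)
$U{\left(d,b \right)} = 6 + b$
$D{\left(A \right)} = 9 - A + 18 A^{2}$ ($D{\left(A \right)} = \left(9 - - 18 A^{2}\right) - A = \left(9 + 18 A^{2}\right) - A = 9 - A + 18 A^{2}$)
$\frac{D{\left(U{\left(28,25 \right)} \right)}}{139545} = \frac{9 - \left(6 + 25\right) + 18 \left(6 + 25\right)^{2}}{139545} = \left(9 - 31 + 18 \cdot 31^{2}\right) \frac{1}{139545} = \left(9 - 31 + 18 \cdot 961\right) \frac{1}{139545} = \left(9 - 31 + 17298\right) \frac{1}{139545} = 17276 \cdot \frac{1}{139545} = \frac{2468}{19935}$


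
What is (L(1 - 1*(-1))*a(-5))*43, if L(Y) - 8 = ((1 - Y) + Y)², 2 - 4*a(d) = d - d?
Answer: 387/2 ≈ 193.50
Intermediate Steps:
a(d) = ½ (a(d) = ½ - (d - d)/4 = ½ - ¼*0 = ½ + 0 = ½)
L(Y) = 9 (L(Y) = 8 + ((1 - Y) + Y)² = 8 + 1² = 8 + 1 = 9)
(L(1 - 1*(-1))*a(-5))*43 = (9*(½))*43 = (9/2)*43 = 387/2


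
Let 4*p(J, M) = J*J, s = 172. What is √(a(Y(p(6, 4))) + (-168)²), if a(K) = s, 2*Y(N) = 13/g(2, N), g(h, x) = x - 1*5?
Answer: 2*√7099 ≈ 168.51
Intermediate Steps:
g(h, x) = -5 + x (g(h, x) = x - 5 = -5 + x)
p(J, M) = J²/4 (p(J, M) = (J*J)/4 = J²/4)
Y(N) = 13/(2*(-5 + N)) (Y(N) = (13/(-5 + N))/2 = 13/(2*(-5 + N)))
a(K) = 172
√(a(Y(p(6, 4))) + (-168)²) = √(172 + (-168)²) = √(172 + 28224) = √28396 = 2*√7099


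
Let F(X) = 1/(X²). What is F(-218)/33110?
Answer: 1/1573519640 ≈ 6.3552e-10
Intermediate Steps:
F(X) = X⁻²
F(-218)/33110 = 1/((-218)²*33110) = (1/47524)*(1/33110) = 1/1573519640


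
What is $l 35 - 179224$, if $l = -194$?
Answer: $-186014$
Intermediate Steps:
$l 35 - 179224 = \left(-194\right) 35 - 179224 = -6790 - 179224 = -186014$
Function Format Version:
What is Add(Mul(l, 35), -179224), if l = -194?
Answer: -186014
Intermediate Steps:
Add(Mul(l, 35), -179224) = Add(Mul(-194, 35), -179224) = Add(-6790, -179224) = -186014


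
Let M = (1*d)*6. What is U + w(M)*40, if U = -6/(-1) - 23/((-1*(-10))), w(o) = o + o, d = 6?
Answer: 28837/10 ≈ 2883.7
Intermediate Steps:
M = 36 (M = (1*6)*6 = 6*6 = 36)
w(o) = 2*o
U = 37/10 (U = -6*(-1) - 23/10 = 6 - 23*1/10 = 6 - 23/10 = 37/10 ≈ 3.7000)
U + w(M)*40 = 37/10 + (2*36)*40 = 37/10 + 72*40 = 37/10 + 2880 = 28837/10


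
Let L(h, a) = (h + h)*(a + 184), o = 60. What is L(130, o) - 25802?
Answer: 37638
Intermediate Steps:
L(h, a) = 2*h*(184 + a) (L(h, a) = (2*h)*(184 + a) = 2*h*(184 + a))
L(130, o) - 25802 = 2*130*(184 + 60) - 25802 = 2*130*244 - 25802 = 63440 - 25802 = 37638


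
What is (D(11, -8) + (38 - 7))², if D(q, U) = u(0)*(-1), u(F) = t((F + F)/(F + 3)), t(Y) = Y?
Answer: 961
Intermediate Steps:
u(F) = 2*F/(3 + F) (u(F) = (F + F)/(F + 3) = (2*F)/(3 + F) = 2*F/(3 + F))
D(q, U) = 0 (D(q, U) = (2*0/(3 + 0))*(-1) = (2*0/3)*(-1) = (2*0*(⅓))*(-1) = 0*(-1) = 0)
(D(11, -8) + (38 - 7))² = (0 + (38 - 7))² = (0 + 31)² = 31² = 961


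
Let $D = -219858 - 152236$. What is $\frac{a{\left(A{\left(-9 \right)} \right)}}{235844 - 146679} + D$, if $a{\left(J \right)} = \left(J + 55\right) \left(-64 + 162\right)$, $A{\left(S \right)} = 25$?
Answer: $- \frac{6635550734}{17833} \approx -3.7209 \cdot 10^{5}$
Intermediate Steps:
$a{\left(J \right)} = 5390 + 98 J$ ($a{\left(J \right)} = \left(55 + J\right) 98 = 5390 + 98 J$)
$D = -372094$
$\frac{a{\left(A{\left(-9 \right)} \right)}}{235844 - 146679} + D = \frac{5390 + 98 \cdot 25}{235844 - 146679} - 372094 = \frac{5390 + 2450}{235844 - 146679} - 372094 = \frac{7840}{89165} - 372094 = 7840 \cdot \frac{1}{89165} - 372094 = \frac{1568}{17833} - 372094 = - \frac{6635550734}{17833}$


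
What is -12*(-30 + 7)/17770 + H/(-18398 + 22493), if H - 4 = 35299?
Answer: 62846453/7276815 ≈ 8.6365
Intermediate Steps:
H = 35303 (H = 4 + 35299 = 35303)
-12*(-30 + 7)/17770 + H/(-18398 + 22493) = -12*(-30 + 7)/17770 + 35303/(-18398 + 22493) = -12*(-23)*(1/17770) + 35303/4095 = 276*(1/17770) + 35303*(1/4095) = 138/8885 + 35303/4095 = 62846453/7276815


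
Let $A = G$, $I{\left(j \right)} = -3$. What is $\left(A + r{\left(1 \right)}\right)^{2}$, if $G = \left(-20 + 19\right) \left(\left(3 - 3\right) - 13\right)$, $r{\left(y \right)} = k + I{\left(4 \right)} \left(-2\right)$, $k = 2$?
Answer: $441$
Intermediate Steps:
$r{\left(y \right)} = 8$ ($r{\left(y \right)} = 2 - -6 = 2 + 6 = 8$)
$G = 13$ ($G = - (\left(3 - 3\right) - 13) = - (0 - 13) = \left(-1\right) \left(-13\right) = 13$)
$A = 13$
$\left(A + r{\left(1 \right)}\right)^{2} = \left(13 + 8\right)^{2} = 21^{2} = 441$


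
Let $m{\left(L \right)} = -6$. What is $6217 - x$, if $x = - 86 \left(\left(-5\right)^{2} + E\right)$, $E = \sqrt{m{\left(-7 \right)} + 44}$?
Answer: $8367 + 86 \sqrt{38} \approx 8897.1$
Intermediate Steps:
$E = \sqrt{38}$ ($E = \sqrt{-6 + 44} = \sqrt{38} \approx 6.1644$)
$x = -2150 - 86 \sqrt{38}$ ($x = - 86 \left(\left(-5\right)^{2} + \sqrt{38}\right) = - 86 \left(25 + \sqrt{38}\right) = -2150 - 86 \sqrt{38} \approx -2680.1$)
$6217 - x = 6217 - \left(-2150 - 86 \sqrt{38}\right) = 6217 + \left(2150 + 86 \sqrt{38}\right) = 8367 + 86 \sqrt{38}$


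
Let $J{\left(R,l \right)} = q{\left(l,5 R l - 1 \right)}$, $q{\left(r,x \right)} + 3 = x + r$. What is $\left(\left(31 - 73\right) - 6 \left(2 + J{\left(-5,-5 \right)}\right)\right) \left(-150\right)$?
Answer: $112500$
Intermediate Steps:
$q{\left(r,x \right)} = -3 + r + x$ ($q{\left(r,x \right)} = -3 + \left(x + r\right) = -3 + \left(r + x\right) = -3 + r + x$)
$J{\left(R,l \right)} = -4 + l + 5 R l$ ($J{\left(R,l \right)} = -3 + l + \left(5 R l - 1\right) = -3 + l + \left(-1 + 5 R l\right) = -4 + l + 5 R l$)
$\left(\left(31 - 73\right) - 6 \left(2 + J{\left(-5,-5 \right)}\right)\right) \left(-150\right) = \left(\left(31 - 73\right) - 6 \left(2 - \left(9 - 125\right)\right)\right) \left(-150\right) = \left(-42 - 6 \left(2 - -116\right)\right) \left(-150\right) = \left(-42 - 6 \left(2 + 116\right)\right) \left(-150\right) = \left(-42 - 708\right) \left(-150\right) = \left(-750\right) \left(-150\right) = 112500$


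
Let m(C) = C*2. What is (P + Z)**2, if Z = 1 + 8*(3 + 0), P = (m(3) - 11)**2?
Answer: 2500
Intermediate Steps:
m(C) = 2*C
P = 25 (P = (2*3 - 11)**2 = (6 - 11)**2 = (-5)**2 = 25)
Z = 25 (Z = 1 + 8*3 = 1 + 24 = 25)
(P + Z)**2 = (25 + 25)**2 = 50**2 = 2500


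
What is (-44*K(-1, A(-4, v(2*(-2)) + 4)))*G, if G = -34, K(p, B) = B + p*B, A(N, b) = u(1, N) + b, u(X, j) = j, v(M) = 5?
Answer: 0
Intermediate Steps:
A(N, b) = N + b
K(p, B) = B + B*p
(-44*K(-1, A(-4, v(2*(-2)) + 4)))*G = -44*(-4 + (5 + 4))*(1 - 1)*(-34) = -44*(-4 + 9)*0*(-34) = -220*0*(-34) = -44*0*(-34) = 0*(-34) = 0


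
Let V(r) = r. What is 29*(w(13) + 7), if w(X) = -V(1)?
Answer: 174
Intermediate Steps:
w(X) = -1 (w(X) = -1*1 = -1)
29*(w(13) + 7) = 29*(-1 + 7) = 29*6 = 174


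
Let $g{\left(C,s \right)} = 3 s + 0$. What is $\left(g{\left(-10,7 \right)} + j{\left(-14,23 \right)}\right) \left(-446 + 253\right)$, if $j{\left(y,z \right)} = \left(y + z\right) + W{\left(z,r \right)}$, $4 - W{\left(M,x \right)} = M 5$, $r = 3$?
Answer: $15633$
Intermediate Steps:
$W{\left(M,x \right)} = 4 - 5 M$ ($W{\left(M,x \right)} = 4 - M 5 = 4 - 5 M$)
$j{\left(y,z \right)} = 4 + y - 4 z$ ($j{\left(y,z \right)} = \left(y + z\right) - \left(-4 + 5 z\right) = 4 + y - 4 z$)
$g{\left(C,s \right)} = 3 s$
$\left(g{\left(-10,7 \right)} + j{\left(-14,23 \right)}\right) \left(-446 + 253\right) = \left(3 \cdot 7 - 102\right) \left(-446 + 253\right) = \left(21 - 102\right) \left(-193\right) = \left(-81\right) \left(-193\right) = 15633$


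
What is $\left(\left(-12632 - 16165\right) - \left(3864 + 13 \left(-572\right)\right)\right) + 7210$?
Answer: $-18015$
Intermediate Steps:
$\left(\left(-12632 - 16165\right) - \left(3864 + 13 \left(-572\right)\right)\right) + 7210 = \left(-28797 - -3572\right) + 7210 = \left(-28797 + \left(-3864 + 7436\right)\right) + 7210 = \left(-28797 + 3572\right) + 7210 = -25225 + 7210 = -18015$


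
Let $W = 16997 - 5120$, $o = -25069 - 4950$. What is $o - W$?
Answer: $-41896$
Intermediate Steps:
$o = -30019$ ($o = -25069 - 4950 = -30019$)
$W = 11877$
$o - W = -30019 - 11877 = -41896$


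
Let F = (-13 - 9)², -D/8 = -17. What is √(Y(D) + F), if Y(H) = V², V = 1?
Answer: √485 ≈ 22.023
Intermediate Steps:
D = 136 (D = -8*(-17) = 136)
F = 484 (F = (-22)² = 484)
Y(H) = 1 (Y(H) = 1² = 1)
√(Y(D) + F) = √(1 + 484) = √485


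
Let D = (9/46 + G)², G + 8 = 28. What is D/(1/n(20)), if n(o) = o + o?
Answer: 8630410/529 ≈ 16315.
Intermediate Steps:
G = 20 (G = -8 + 28 = 20)
n(o) = 2*o
D = 863041/2116 (D = (9/46 + 20)² = (929/46)² = 863041/2116 ≈ 407.86)
D/(1/n(20)) = 863041/(2116*(1/(2*20))) = 863041/(2116*(1/40)) = (863041/2116)*40 = 8630410/529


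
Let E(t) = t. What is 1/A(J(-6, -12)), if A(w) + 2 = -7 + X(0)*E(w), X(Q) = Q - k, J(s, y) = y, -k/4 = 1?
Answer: -1/57 ≈ -0.017544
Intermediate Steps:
k = -4 (k = -4*1 = -4)
X(Q) = 4 + Q (X(Q) = Q - 1*(-4) = Q + 4 = 4 + Q)
A(w) = -9 + 4*w (A(w) = -2 + (-7 + (4 + 0)*w) = -2 + (-7 + 4*w) = -9 + 4*w)
1/A(J(-6, -12)) = 1/(-9 + 4*(-12)) = 1/(-9 - 48) = 1/(-57) = -1/57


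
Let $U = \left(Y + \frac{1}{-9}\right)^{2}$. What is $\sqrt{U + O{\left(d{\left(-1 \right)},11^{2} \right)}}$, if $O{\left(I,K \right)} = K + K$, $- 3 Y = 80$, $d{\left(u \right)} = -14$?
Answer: $\frac{\sqrt{77683}}{9} \approx 30.969$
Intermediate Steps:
$Y = - \frac{80}{3}$ ($Y = \left(- \frac{1}{3}\right) 80 = - \frac{80}{3} \approx -26.667$)
$O{\left(I,K \right)} = 2 K$
$U = \frac{58081}{81}$ ($U = \left(- \frac{80}{3} + \frac{1}{-9}\right)^{2} = \left(- \frac{80}{3} - \frac{1}{9}\right)^{2} = \left(- \frac{241}{9}\right)^{2} = \frac{58081}{81} \approx 717.05$)
$\sqrt{U + O{\left(d{\left(-1 \right)},11^{2} \right)}} = \sqrt{\frac{58081}{81} + 2 \cdot 11^{2}} = \sqrt{\frac{58081}{81} + 2 \cdot 121} = \sqrt{\frac{58081}{81} + 242} = \sqrt{\frac{77683}{81}} = \frac{\sqrt{77683}}{9}$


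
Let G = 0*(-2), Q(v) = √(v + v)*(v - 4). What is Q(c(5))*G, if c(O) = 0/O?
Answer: 0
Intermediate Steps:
c(O) = 0
Q(v) = √2*√v*(-4 + v) (Q(v) = √(2*v)*(-4 + v) = (√2*√v)*(-4 + v) = √2*√v*(-4 + v))
G = 0
Q(c(5))*G = (√2*√0*(-4 + 0))*0 = (√2*0*(-4))*0 = 0*0 = 0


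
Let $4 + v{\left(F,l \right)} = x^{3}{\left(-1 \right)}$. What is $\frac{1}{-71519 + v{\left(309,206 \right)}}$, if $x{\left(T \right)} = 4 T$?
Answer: $- \frac{1}{71587} \approx -1.3969 \cdot 10^{-5}$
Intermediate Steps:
$v{\left(F,l \right)} = -68$ ($v{\left(F,l \right)} = -4 + \left(4 \left(-1\right)\right)^{3} = -4 + \left(-4\right)^{3} = -4 - 64 = -68$)
$\frac{1}{-71519 + v{\left(309,206 \right)}} = \frac{1}{-71519 - 68} = \frac{1}{-71587} = - \frac{1}{71587}$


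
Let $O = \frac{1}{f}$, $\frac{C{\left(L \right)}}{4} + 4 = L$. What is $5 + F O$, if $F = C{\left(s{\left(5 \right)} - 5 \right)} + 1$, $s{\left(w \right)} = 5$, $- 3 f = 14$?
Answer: $\frac{115}{14} \approx 8.2143$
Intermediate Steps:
$f = - \frac{14}{3}$ ($f = \left(- \frac{1}{3}\right) 14 = - \frac{14}{3} \approx -4.6667$)
$C{\left(L \right)} = -16 + 4 L$
$O = - \frac{3}{14}$ ($O = \frac{1}{- \frac{14}{3}} = - \frac{3}{14} \approx -0.21429$)
$F = -15$ ($F = \left(-16 + 4 \left(5 - 5\right)\right) + 1 = \left(-16 + 4 \cdot 0\right) + 1 = \left(-16 + 0\right) + 1 = -16 + 1 = -15$)
$5 + F O = 5 - - \frac{45}{14} = 5 + \frac{45}{14} = \frac{115}{14}$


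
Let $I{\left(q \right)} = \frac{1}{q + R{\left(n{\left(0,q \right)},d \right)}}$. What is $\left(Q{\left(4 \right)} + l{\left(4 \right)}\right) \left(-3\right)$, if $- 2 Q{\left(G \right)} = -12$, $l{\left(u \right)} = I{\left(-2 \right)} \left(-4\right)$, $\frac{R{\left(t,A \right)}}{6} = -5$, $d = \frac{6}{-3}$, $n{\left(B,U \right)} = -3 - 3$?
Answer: $- \frac{147}{8} \approx -18.375$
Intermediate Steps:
$n{\left(B,U \right)} = -6$ ($n{\left(B,U \right)} = -3 - 3 = -6$)
$d = -2$ ($d = 6 \left(- \frac{1}{3}\right) = -2$)
$R{\left(t,A \right)} = -30$ ($R{\left(t,A \right)} = 6 \left(-5\right) = -30$)
$I{\left(q \right)} = \frac{1}{-30 + q}$ ($I{\left(q \right)} = \frac{1}{q - 30} = \frac{1}{-30 + q}$)
$l{\left(u \right)} = \frac{1}{8}$ ($l{\left(u \right)} = \frac{1}{-30 - 2} \left(-4\right) = \frac{1}{-32} \left(-4\right) = \left(- \frac{1}{32}\right) \left(-4\right) = \frac{1}{8}$)
$Q{\left(G \right)} = 6$ ($Q{\left(G \right)} = \left(- \frac{1}{2}\right) \left(-12\right) = 6$)
$\left(Q{\left(4 \right)} + l{\left(4 \right)}\right) \left(-3\right) = \left(6 + \frac{1}{8}\right) \left(-3\right) = \frac{49}{8} \left(-3\right) = - \frac{147}{8}$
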